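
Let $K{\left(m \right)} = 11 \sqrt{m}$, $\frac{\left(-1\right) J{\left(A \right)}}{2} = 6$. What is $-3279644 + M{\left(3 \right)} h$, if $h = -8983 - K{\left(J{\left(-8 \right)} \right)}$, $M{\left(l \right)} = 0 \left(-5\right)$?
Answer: $-3279644$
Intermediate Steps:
$J{\left(A \right)} = -12$ ($J{\left(A \right)} = \left(-2\right) 6 = -12$)
$M{\left(l \right)} = 0$
$h = -8983 - 22 i \sqrt{3}$ ($h = -8983 - 11 \sqrt{-12} = -8983 - 11 \cdot 2 i \sqrt{3} = -8983 - 22 i \sqrt{3} \approx -8983.0 - 38.105 i$)
$-3279644 + M{\left(3 \right)} h = -3279644 + 0 \left(-8983 - 22 i \sqrt{3}\right) = -3279644 + 0 = -3279644$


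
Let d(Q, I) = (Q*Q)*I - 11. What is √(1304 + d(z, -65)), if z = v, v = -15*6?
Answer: I*√525207 ≈ 724.71*I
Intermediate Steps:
v = -90
z = -90
d(Q, I) = -11 + I*Q² (d(Q, I) = Q²*I - 11 = I*Q² - 11 = -11 + I*Q²)
√(1304 + d(z, -65)) = √(1304 + (-11 - 65*(-90)²)) = √(1304 + (-11 - 65*8100)) = √(1304 + (-11 - 526500)) = √(1304 - 526511) = √(-525207) = I*√525207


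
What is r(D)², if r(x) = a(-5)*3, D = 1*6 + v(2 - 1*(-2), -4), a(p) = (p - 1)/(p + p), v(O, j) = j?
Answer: 81/25 ≈ 3.2400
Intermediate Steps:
a(p) = (-1 + p)/(2*p) (a(p) = (-1 + p)/((2*p)) = (-1 + p)*(1/(2*p)) = (-1 + p)/(2*p))
D = 2 (D = 1*6 - 4 = 6 - 4 = 2)
r(x) = 9/5 (r(x) = ((½)*(-1 - 5)/(-5))*3 = ((½)*(-⅕)*(-6))*3 = (⅗)*3 = 9/5)
r(D)² = (9/5)² = 81/25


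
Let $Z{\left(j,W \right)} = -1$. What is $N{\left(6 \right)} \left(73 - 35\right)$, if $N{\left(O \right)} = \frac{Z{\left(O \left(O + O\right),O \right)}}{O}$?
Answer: $- \frac{19}{3} \approx -6.3333$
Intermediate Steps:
$N{\left(O \right)} = - \frac{1}{O}$
$N{\left(6 \right)} \left(73 - 35\right) = - \frac{1}{6} \left(73 - 35\right) = \left(-1\right) \frac{1}{6} \cdot 38 = \left(- \frac{1}{6}\right) 38 = - \frac{19}{3}$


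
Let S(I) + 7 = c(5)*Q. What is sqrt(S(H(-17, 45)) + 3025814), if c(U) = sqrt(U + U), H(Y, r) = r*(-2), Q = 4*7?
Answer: sqrt(3025807 + 28*sqrt(10)) ≈ 1739.5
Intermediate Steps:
Q = 28
H(Y, r) = -2*r
c(U) = sqrt(2)*sqrt(U) (c(U) = sqrt(2*U) = sqrt(2)*sqrt(U))
S(I) = -7 + 28*sqrt(10) (S(I) = -7 + (sqrt(2)*sqrt(5))*28 = -7 + sqrt(10)*28 = -7 + 28*sqrt(10))
sqrt(S(H(-17, 45)) + 3025814) = sqrt((-7 + 28*sqrt(10)) + 3025814) = sqrt(3025807 + 28*sqrt(10))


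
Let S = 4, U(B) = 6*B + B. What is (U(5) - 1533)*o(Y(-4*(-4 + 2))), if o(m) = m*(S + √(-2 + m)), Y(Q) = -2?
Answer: 11984 + 5992*I ≈ 11984.0 + 5992.0*I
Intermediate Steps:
U(B) = 7*B
o(m) = m*(4 + √(-2 + m))
(U(5) - 1533)*o(Y(-4*(-4 + 2))) = (7*5 - 1533)*(-2*(4 + √(-2 - 2))) = (35 - 1533)*(-2*(4 + √(-4))) = -(-2996)*(4 + 2*I) = -1498*(-8 - 4*I) = 11984 + 5992*I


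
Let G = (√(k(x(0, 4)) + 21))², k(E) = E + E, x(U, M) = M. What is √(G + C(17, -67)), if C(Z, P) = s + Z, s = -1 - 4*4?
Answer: √29 ≈ 5.3852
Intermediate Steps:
s = -17 (s = -1 - 16 = -17)
C(Z, P) = -17 + Z
k(E) = 2*E
G = 29 (G = (√(2*4 + 21))² = (√(8 + 21))² = (√29)² = 29)
√(G + C(17, -67)) = √(29 + (-17 + 17)) = √(29 + 0) = √29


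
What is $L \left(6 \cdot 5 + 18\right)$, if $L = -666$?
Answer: $-31968$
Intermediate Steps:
$L \left(6 \cdot 5 + 18\right) = - 666 \left(6 \cdot 5 + 18\right) = - 666 \left(30 + 18\right) = \left(-666\right) 48 = -31968$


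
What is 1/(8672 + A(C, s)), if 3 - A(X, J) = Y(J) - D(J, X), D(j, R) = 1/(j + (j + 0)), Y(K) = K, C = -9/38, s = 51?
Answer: 102/879649 ≈ 0.00011596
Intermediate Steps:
C = -9/38 (C = -9*1/38 = -9/38 ≈ -0.23684)
D(j, R) = 1/(2*j) (D(j, R) = 1/(j + j) = 1/(2*j))
A(X, J) = 3 + 1/(2*J) - J (A(X, J) = 3 - (J - 1/(2*J)) = 3 + (1/(2*J) - J) = 3 + 1/(2*J) - J)
1/(8672 + A(C, s)) = 1/(8672 + (3 + (½)/51 - 1*51)) = 1/(8672 + (3 + (½)*(1/51) - 51)) = 1/(8672 + (3 + 1/102 - 51)) = 1/(8672 - 4895/102) = 1/(879649/102) = 102/879649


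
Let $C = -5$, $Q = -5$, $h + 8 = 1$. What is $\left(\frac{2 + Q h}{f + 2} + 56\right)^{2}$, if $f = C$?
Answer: $\frac{17161}{9} \approx 1906.8$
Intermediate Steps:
$h = -7$ ($h = -8 + 1 = -7$)
$f = -5$
$\left(\frac{2 + Q h}{f + 2} + 56\right)^{2} = \left(\frac{2 - -35}{-5 + 2} + 56\right)^{2} = \left(\frac{2 + 35}{-3} + 56\right)^{2} = \left(\left(- \frac{1}{3}\right) 37 + 56\right)^{2} = \left(- \frac{37}{3} + 56\right)^{2} = \left(\frac{131}{3}\right)^{2} = \frac{17161}{9}$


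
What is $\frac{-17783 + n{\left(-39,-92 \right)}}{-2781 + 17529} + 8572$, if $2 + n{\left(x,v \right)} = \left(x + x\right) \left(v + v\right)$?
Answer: $\frac{126416423}{14748} \approx 8571.8$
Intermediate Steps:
$n{\left(x,v \right)} = -2 + 4 v x$ ($n{\left(x,v \right)} = -2 + \left(x + x\right) \left(v + v\right) = -2 + 2 x 2 v = -2 + 4 v x$)
$\frac{-17783 + n{\left(-39,-92 \right)}}{-2781 + 17529} + 8572 = \frac{-17783 - \left(2 + 368 \left(-39\right)\right)}{-2781 + 17529} + 8572 = \frac{-17783 + \left(-2 + 14352\right)}{14748} + 8572 = \left(-17783 + 14350\right) \frac{1}{14748} + 8572 = \left(-3433\right) \frac{1}{14748} + 8572 = - \frac{3433}{14748} + 8572 = \frac{126416423}{14748}$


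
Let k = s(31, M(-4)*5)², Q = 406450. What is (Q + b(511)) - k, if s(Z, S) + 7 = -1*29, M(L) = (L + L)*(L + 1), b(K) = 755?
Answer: 405909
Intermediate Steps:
M(L) = 2*L*(1 + L) (M(L) = (2*L)*(1 + L) = 2*L*(1 + L))
s(Z, S) = -36 (s(Z, S) = -7 - 1*29 = -7 - 29 = -36)
k = 1296 (k = (-36)² = 1296)
(Q + b(511)) - k = (406450 + 755) - 1*1296 = 407205 - 1296 = 405909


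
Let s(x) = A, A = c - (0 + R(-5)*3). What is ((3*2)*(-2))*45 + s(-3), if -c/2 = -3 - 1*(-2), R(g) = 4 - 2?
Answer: -544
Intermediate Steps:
R(g) = 2
c = 2 (c = -2*(-3 - 1*(-2)) = -2*(-3 + 2) = -2*(-1) = 2)
A = -4 (A = 2 - (0 + 2*3) = 2 - (0 + 6) = 2 - 1*6 = 2 - 6 = -4)
s(x) = -4
((3*2)*(-2))*45 + s(-3) = ((3*2)*(-2))*45 - 4 = (6*(-2))*45 - 4 = -12*45 - 4 = -540 - 4 = -544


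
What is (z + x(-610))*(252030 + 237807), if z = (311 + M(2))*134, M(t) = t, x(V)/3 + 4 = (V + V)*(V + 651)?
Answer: -52966074810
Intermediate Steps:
x(V) = -12 + 6*V*(651 + V) (x(V) = -12 + 3*((V + V)*(V + 651)) = -12 + 3*((2*V)*(651 + V)) = -12 + 3*(2*V*(651 + V)) = -12 + 6*V*(651 + V))
z = 41942 (z = (311 + 2)*134 = 313*134 = 41942)
(z + x(-610))*(252030 + 237807) = (41942 + (-12 + 6*(-610)² + 3906*(-610)))*(252030 + 237807) = (41942 + (-12 + 6*372100 - 2382660))*489837 = (41942 + (-12 + 2232600 - 2382660))*489837 = (41942 - 150072)*489837 = -108130*489837 = -52966074810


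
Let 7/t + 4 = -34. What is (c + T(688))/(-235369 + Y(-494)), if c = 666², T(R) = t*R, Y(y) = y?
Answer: -8425156/4481397 ≈ -1.8800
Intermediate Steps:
t = -7/38 (t = 7/(-4 - 34) = 7/(-38) = 7*(-1/38) = -7/38 ≈ -0.18421)
T(R) = -7*R/38
c = 443556
(c + T(688))/(-235369 + Y(-494)) = (443556 - 7/38*688)/(-235369 - 494) = (443556 - 2408/19)/(-235863) = (8425156/19)*(-1/235863) = -8425156/4481397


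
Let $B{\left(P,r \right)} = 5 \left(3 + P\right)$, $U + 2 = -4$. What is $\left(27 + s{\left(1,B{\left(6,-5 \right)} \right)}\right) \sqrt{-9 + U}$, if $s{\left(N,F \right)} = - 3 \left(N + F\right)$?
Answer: $- 111 i \sqrt{15} \approx - 429.9 i$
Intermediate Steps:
$U = -6$ ($U = -2 - 4 = -6$)
$B{\left(P,r \right)} = 15 + 5 P$
$s{\left(N,F \right)} = - 3 F - 3 N$ ($s{\left(N,F \right)} = - 3 \left(F + N\right) = - 3 F - 3 N$)
$\left(27 + s{\left(1,B{\left(6,-5 \right)} \right)}\right) \sqrt{-9 + U} = \left(27 - \left(3 + 3 \left(15 + 5 \cdot 6\right)\right)\right) \sqrt{-9 - 6} = \left(27 - \left(3 + 3 \left(15 + 30\right)\right)\right) \sqrt{-15} = \left(27 - 138\right) i \sqrt{15} = - 111 i \sqrt{15}$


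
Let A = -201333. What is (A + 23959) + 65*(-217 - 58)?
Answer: -195249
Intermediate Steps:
(A + 23959) + 65*(-217 - 58) = (-201333 + 23959) + 65*(-217 - 58) = -177374 + 65*(-275) = -177374 - 17875 = -195249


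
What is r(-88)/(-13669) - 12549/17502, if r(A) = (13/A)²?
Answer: -221391490317/308772430912 ≈ -0.71701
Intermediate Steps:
r(A) = 169/A²
r(-88)/(-13669) - 12549/17502 = (169/(-88)²)/(-13669) - 12549/17502 = (169*(1/7744))*(-1/13669) - 12549*1/17502 = (169/7744)*(-1/13669) - 4183/5834 = -169/105852736 - 4183/5834 = -221391490317/308772430912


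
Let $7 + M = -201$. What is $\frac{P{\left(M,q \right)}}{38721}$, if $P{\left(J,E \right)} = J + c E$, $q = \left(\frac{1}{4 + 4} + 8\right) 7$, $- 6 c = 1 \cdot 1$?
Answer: $- \frac{10439}{1858608} \approx -0.0056166$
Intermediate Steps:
$M = -208$ ($M = -7 - 201 = -208$)
$c = - \frac{1}{6}$ ($c = - \frac{1 \cdot 1}{6} = \left(- \frac{1}{6}\right) 1 = - \frac{1}{6} \approx -0.16667$)
$q = \frac{455}{8}$ ($q = \left(\frac{1}{8} + 8\right) 7 = \frac{65}{8} \cdot 7 = \frac{455}{8} \approx 56.875$)
$P{\left(J,E \right)} = J - \frac{E}{6}$
$\frac{P{\left(M,q \right)}}{38721} = \frac{-208 - \frac{455}{48}}{38721} = \left(-208 - \frac{455}{48}\right) \frac{1}{38721} = \left(- \frac{10439}{48}\right) \frac{1}{38721} = - \frac{10439}{1858608}$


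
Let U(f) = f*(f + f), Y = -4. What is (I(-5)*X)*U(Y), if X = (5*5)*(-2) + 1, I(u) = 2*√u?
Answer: -3136*I*√5 ≈ -7012.3*I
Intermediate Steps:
X = -49 (X = 25*(-2) + 1 = -50 + 1 = -49)
U(f) = 2*f² (U(f) = f*(2*f) = 2*f²)
(I(-5)*X)*U(Y) = ((2*√(-5))*(-49))*(2*(-4)²) = ((2*(I*√5))*(-49))*(2*16) = ((2*I*√5)*(-49))*32 = -98*I*√5*32 = -3136*I*√5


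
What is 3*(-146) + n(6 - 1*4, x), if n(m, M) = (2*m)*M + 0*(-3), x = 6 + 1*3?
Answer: -402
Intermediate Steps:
x = 9 (x = 6 + 3 = 9)
n(m, M) = 2*M*m (n(m, M) = 2*M*m + 0 = 2*M*m)
3*(-146) + n(6 - 1*4, x) = 3*(-146) + 2*9*(6 - 1*4) = -438 + 2*9*(6 - 4) = -438 + 2*9*2 = -438 + 36 = -402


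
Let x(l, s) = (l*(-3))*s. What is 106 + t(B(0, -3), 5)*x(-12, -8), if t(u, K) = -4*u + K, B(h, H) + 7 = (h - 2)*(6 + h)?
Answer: -23222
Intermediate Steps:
B(h, H) = -7 + (-2 + h)*(6 + h) (B(h, H) = -7 + (h - 2)*(6 + h) = -7 + (-2 + h)*(6 + h))
x(l, s) = -3*l*s (x(l, s) = (-3*l)*s = -3*l*s)
t(u, K) = K - 4*u
106 + t(B(0, -3), 5)*x(-12, -8) = 106 + (5 - 4*(-19 + 0² + 4*0))*(-3*(-12)*(-8)) = 106 + (5 - 4*(-19 + 0 + 0))*(-288) = 106 + (5 - 4*(-19))*(-288) = 106 + (5 + 76)*(-288) = 106 + 81*(-288) = 106 - 23328 = -23222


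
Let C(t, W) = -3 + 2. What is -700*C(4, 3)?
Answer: 700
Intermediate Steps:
C(t, W) = -1
-700*C(4, 3) = -700*(-1) = 700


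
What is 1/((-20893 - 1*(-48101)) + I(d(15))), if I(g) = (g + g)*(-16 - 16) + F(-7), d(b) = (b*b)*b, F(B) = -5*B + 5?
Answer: -1/188752 ≈ -5.2980e-6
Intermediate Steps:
F(B) = 5 - 5*B
d(b) = b³ (d(b) = b²*b = b³)
I(g) = 40 - 64*g (I(g) = (g + g)*(-16 - 16) + (5 - 5*(-7)) = (2*g)*(-32) + (5 + 35) = -64*g + 40 = 40 - 64*g)
1/((-20893 - 1*(-48101)) + I(d(15))) = 1/((-20893 - 1*(-48101)) + (40 - 64*15³)) = 1/((-20893 + 48101) + (40 - 64*3375)) = 1/(27208 + (40 - 216000)) = 1/(27208 - 215960) = 1/(-188752) = -1/188752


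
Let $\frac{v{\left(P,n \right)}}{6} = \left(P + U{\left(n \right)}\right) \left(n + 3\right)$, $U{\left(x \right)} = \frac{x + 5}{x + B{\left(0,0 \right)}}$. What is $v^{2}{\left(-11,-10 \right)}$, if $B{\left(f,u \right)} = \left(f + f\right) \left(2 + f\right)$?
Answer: $194481$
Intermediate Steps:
$B{\left(f,u \right)} = 2 f \left(2 + f\right)$
$U{\left(x \right)} = \frac{5 + x}{x}$ ($U{\left(x \right)} = \frac{x + 5}{x + 2 \cdot 0 \left(2 + 0\right)} = \frac{5 + x}{x + 2 \cdot 0 \cdot 2} = \frac{5 + x}{x + 0} = \frac{5 + x}{x}$)
$v{\left(P,n \right)} = 6 \left(3 + n\right) \left(P + \frac{5 + n}{n}\right)$ ($v{\left(P,n \right)} = 6 \left(P + \frac{5 + n}{n}\right) \left(n + 3\right) = 6 \left(P + \frac{5 + n}{n}\right) \left(3 + n\right) = 6 \left(3 + n\right) \left(P + \frac{5 + n}{n}\right)$)
$v^{2}{\left(-11,-10 \right)} = \left(48 + 6 \left(-10\right) + 18 \left(-11\right) + \frac{90}{-10} + 6 \left(-11\right) \left(-10\right)\right)^{2} = \left(48 - 60 - 198 + 90 \left(- \frac{1}{10}\right) + 660\right)^{2} = \left(48 - 60 - 198 - 9 + 660\right)^{2} = 441^{2} = 194481$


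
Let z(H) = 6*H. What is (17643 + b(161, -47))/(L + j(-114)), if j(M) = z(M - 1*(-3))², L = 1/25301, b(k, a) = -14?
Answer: 446031329/11222410357 ≈ 0.039745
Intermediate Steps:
L = 1/25301 ≈ 3.9524e-5
j(M) = (18 + 6*M)² (j(M) = (6*(M - 1*(-3)))² = (6*(M + 3))² = (6*(3 + M))² = (18 + 6*M)²)
(17643 + b(161, -47))/(L + j(-114)) = (17643 - 14)/(1/25301 + 36*(3 - 114)²) = 17629/(1/25301 + 36*(-111)²) = 17629/(1/25301 + 36*12321) = 17629/(1/25301 + 443556) = 17629/(11222410357/25301) = 17629*(25301/11222410357) = 446031329/11222410357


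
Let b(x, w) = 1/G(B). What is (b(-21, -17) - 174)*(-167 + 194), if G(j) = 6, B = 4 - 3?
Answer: -9387/2 ≈ -4693.5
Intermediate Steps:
B = 1
b(x, w) = 1/6
(b(-21, -17) - 174)*(-167 + 194) = (1/6 - 174)*(-167 + 194) = -1043/6*27 = -9387/2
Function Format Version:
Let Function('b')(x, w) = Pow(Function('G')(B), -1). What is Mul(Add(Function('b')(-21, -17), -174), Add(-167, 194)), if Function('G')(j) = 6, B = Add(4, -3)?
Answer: Rational(-9387, 2) ≈ -4693.5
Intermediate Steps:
B = 1
Function('b')(x, w) = Rational(1, 6) (Function('b')(x, w) = Pow(6, -1) = Rational(1, 6))
Mul(Add(Function('b')(-21, -17), -174), Add(-167, 194)) = Mul(Add(Rational(1, 6), -174), Add(-167, 194)) = Mul(Rational(-1043, 6), 27) = Rational(-9387, 2)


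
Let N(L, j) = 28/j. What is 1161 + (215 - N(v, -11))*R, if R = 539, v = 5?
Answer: 118418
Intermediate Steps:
1161 + (215 - N(v, -11))*R = 1161 + (215 - 28/(-11))*539 = 1161 + (215 - 28*(-1)/11)*539 = 1161 + (215 - 1*(-28/11))*539 = 1161 + (215 + 28/11)*539 = 1161 + (2393/11)*539 = 1161 + 117257 = 118418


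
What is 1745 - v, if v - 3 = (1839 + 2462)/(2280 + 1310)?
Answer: 6249479/3590 ≈ 1740.8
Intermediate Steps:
v = 15071/3590 (v = 3 + (1839 + 2462)/(2280 + 1310) = 3 + 4301/3590 = 15071/3590 ≈ 4.1981)
1745 - v = 1745 - 1*15071/3590 = 1745 - 15071/3590 = 6249479/3590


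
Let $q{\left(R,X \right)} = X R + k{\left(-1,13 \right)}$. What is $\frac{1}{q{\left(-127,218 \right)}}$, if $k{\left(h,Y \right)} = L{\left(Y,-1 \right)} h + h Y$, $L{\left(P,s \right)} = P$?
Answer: $- \frac{1}{27712} \approx -3.6085 \cdot 10^{-5}$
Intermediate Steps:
$k{\left(h,Y \right)} = 2 Y h$ ($k{\left(h,Y \right)} = Y h + h Y = Y h + Y h = 2 Y h$)
$q{\left(R,X \right)} = -26 + R X$ ($q{\left(R,X \right)} = X R + 2 \cdot 13 \left(-1\right) = R X - 26 = -26 + R X$)
$\frac{1}{q{\left(-127,218 \right)}} = \frac{1}{-26 - 27686} = \frac{1}{-27712} = - \frac{1}{27712}$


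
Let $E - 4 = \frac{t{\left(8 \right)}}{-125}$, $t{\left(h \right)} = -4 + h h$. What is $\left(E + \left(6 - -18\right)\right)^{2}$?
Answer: $\frac{473344}{625} \approx 757.35$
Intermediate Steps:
$t{\left(h \right)} = -4 + h^{2}$
$E = \frac{88}{25}$ ($E = 4 + \frac{-4 + 8^{2}}{-125} = 4 + \left(-4 + 64\right) \left(- \frac{1}{125}\right) = 4 + 60 \left(- \frac{1}{125}\right) = 4 - \frac{12}{25} = \frac{88}{25} \approx 3.52$)
$\left(E + \left(6 - -18\right)\right)^{2} = \left(\frac{88}{25} + \left(6 - -18\right)\right)^{2} = \left(\frac{88}{25} + \left(6 + 18\right)\right)^{2} = \left(\frac{88}{25} + 24\right)^{2} = \left(\frac{688}{25}\right)^{2} = \frac{473344}{625}$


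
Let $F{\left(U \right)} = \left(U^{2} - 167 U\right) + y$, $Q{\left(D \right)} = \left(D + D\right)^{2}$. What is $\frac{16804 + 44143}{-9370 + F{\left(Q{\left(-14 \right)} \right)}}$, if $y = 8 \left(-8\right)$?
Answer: $\frac{60947}{474294} \approx 0.1285$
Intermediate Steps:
$y = -64$
$Q{\left(D \right)} = 4 D^{2}$ ($Q{\left(D \right)} = \left(2 D\right)^{2} = 4 D^{2}$)
$F{\left(U \right)} = -64 + U^{2} - 167 U$ ($F{\left(U \right)} = \left(U^{2} - 167 U\right) - 64 = -64 + U^{2} - 167 U$)
$\frac{16804 + 44143}{-9370 + F{\left(Q{\left(-14 \right)} \right)}} = \frac{16804 + 44143}{-9370 - \left(64 - 614656 + 167 \cdot 4 \left(-14\right)^{2}\right)} = \frac{60947}{-9370 - \left(64 - 614656 + 167 \cdot 4 \cdot 196\right)} = \frac{60947}{-9370 - \left(130992 - 614656\right)} = \frac{60947}{-9370 - -483664} = \frac{60947}{-9370 + 483664} = \frac{60947}{474294}$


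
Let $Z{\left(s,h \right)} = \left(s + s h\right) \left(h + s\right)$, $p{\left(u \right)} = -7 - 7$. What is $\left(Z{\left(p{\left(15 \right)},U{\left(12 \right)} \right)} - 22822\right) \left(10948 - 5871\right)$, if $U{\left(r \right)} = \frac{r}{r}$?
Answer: $-114019266$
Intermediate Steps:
$U{\left(r \right)} = 1$
$p{\left(u \right)} = -14$
$Z{\left(s,h \right)} = \left(h + s\right) \left(s + h s\right)$ ($Z{\left(s,h \right)} = \left(s + h s\right) \left(h + s\right) = \left(h + s\right) \left(s + h s\right)$)
$\left(Z{\left(p{\left(15 \right)},U{\left(12 \right)} \right)} - 22822\right) \left(10948 - 5871\right) = \left(- 14 \left(1 - 14 + 1^{2} + 1 \left(-14\right)\right) - 22822\right) \left(10948 - 5871\right) = \left(- 14 \left(1 - 14 + 1 - 14\right) - 22822\right) 5077 = \left(\left(-14\right) \left(-26\right) - 22822\right) 5077 = \left(364 - 22822\right) 5077 = \left(-22458\right) 5077 = -114019266$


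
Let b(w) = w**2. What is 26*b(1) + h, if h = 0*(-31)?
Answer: 26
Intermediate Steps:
h = 0
26*b(1) + h = 26*1**2 + 0 = 26*1 + 0 = 26 + 0 = 26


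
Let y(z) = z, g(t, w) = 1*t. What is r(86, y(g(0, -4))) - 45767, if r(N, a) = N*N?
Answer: -38371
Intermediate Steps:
g(t, w) = t
r(N, a) = N**2
r(86, y(g(0, -4))) - 45767 = 86**2 - 45767 = 7396 - 45767 = -38371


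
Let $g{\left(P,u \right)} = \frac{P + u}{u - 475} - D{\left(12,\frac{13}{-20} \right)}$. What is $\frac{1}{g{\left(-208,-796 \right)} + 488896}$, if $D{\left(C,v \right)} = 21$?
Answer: $\frac{1271}{621361129} \approx 2.0455 \cdot 10^{-6}$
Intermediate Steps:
$g{\left(P,u \right)} = -21 + \frac{P + u}{-475 + u}$ ($g{\left(P,u \right)} = \frac{P + u}{u - 475} - 21 = \frac{P + u}{-475 + u} - 21 = -21 + \frac{P + u}{-475 + u}$)
$\frac{1}{g{\left(-208,-796 \right)} + 488896} = \frac{1}{\frac{9975 - 208 - -15920}{-475 - 796} + 488896} = \frac{1}{\frac{9975 - 208 + 15920}{-1271} + 488896} = \frac{1}{\left(- \frac{1}{1271}\right) 25687 + 488896} = \frac{1}{- \frac{25687}{1271} + 488896} = \frac{1}{\frac{621361129}{1271}} = \frac{1271}{621361129}$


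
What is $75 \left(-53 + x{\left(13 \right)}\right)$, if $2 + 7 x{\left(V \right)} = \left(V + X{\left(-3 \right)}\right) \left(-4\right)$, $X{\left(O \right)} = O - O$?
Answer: $- \frac{31875}{7} \approx -4553.6$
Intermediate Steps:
$X{\left(O \right)} = 0$
$x{\left(V \right)} = - \frac{2}{7} - \frac{4 V}{7}$ ($x{\left(V \right)} = - \frac{2}{7} + \frac{\left(V + 0\right) \left(-4\right)}{7} = - \frac{2}{7} + \frac{V \left(-4\right)}{7} = - \frac{2}{7} + \frac{\left(-4\right) V}{7} = - \frac{2}{7} - \frac{4 V}{7}$)
$75 \left(-53 + x{\left(13 \right)}\right) = 75 \left(-53 - \frac{54}{7}\right) = 75 \left(- \frac{425}{7}\right) = - \frac{31875}{7}$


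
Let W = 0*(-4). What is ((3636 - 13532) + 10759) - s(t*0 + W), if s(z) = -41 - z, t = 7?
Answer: 904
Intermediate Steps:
W = 0
((3636 - 13532) + 10759) - s(t*0 + W) = ((3636 - 13532) + 10759) - (-41 - (7*0 + 0)) = (-9896 + 10759) - (-41 - (0 + 0)) = 863 - (-41 - 1*0) = 863 - (-41 + 0) = 863 - 1*(-41) = 863 + 41 = 904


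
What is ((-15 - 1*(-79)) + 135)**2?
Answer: 39601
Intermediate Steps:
((-15 - 1*(-79)) + 135)**2 = ((-15 + 79) + 135)**2 = (64 + 135)**2 = 199**2 = 39601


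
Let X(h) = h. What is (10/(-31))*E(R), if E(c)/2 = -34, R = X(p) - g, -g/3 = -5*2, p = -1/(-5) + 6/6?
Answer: 680/31 ≈ 21.935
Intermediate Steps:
p = 6/5 (p = -1*(-1/5) + 6*(1/6) = 1/5 + 1 = 6/5 ≈ 1.2000)
g = 30 (g = -(-15)*2 = -3*(-10) = 30)
R = -144/5 (R = 6/5 - 1*30 = 6/5 - 30 = -144/5 ≈ -28.800)
E(c) = -68 (E(c) = 2*(-34) = -68)
(10/(-31))*E(R) = (10/(-31))*(-68) = (10*(-1/31))*(-68) = -10/31*(-68) = 680/31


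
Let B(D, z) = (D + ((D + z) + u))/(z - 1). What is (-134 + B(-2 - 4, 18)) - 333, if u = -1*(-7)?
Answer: -7926/17 ≈ -466.24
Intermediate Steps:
u = 7
B(D, z) = (7 + z + 2*D)/(-1 + z) (B(D, z) = (D + ((D + z) + 7))/(z - 1) = (D + (7 + D + z))/(-1 + z) = (7 + z + 2*D)/(-1 + z))
(-134 + B(-2 - 4, 18)) - 333 = (-134 + (7 + 18 + 2*(-2 - 4))/(-1 + 18)) - 333 = (-134 + (7 + 18 + 2*(-6))/17) - 333 = (-134 + (7 + 18 - 12)/17) - 333 = (-134 + (1/17)*13) - 333 = (-134 + 13/17) - 333 = -2265/17 - 333 = -7926/17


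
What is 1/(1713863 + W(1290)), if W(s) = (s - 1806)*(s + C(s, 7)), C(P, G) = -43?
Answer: 1/1070411 ≈ 9.3422e-7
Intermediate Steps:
W(s) = (-1806 + s)*(-43 + s) (W(s) = (s - 1806)*(s - 43) = (-1806 + s)*(-43 + s))
1/(1713863 + W(1290)) = 1/(1713863 + (77658 + 1290² - 1849*1290)) = 1/(1713863 + (77658 + 1664100 - 2385210)) = 1/(1713863 - 643452) = 1/1070411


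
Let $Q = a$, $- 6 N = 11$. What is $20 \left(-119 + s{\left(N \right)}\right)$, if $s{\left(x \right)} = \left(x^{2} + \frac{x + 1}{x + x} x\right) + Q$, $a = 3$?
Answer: $- \frac{20350}{9} \approx -2261.1$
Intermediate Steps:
$N = - \frac{11}{6}$ ($N = \left(- \frac{1}{6}\right) 11 = - \frac{11}{6} \approx -1.8333$)
$Q = 3$
$s{\left(x \right)} = \frac{7}{2} + x^{2} + \frac{x}{2}$ ($s{\left(x \right)} = \left(x^{2} + \frac{x + 1}{x + x} x\right) + 3 = \left(x^{2} + \frac{1 + x}{2 x} x\right) + 3 = \left(x^{2} + \left(\frac{1}{2} + \frac{x}{2}\right)\right) + 3 = \left(\frac{1}{2} + x^{2} + \frac{x}{2}\right) + 3 = \frac{7}{2} + x^{2} + \frac{x}{2}$)
$20 \left(-119 + s{\left(N \right)}\right) = 20 \left(-119 + \left(\frac{7}{2} + \left(- \frac{11}{6}\right)^{2} + \frac{1}{2} \left(- \frac{11}{6}\right)\right)\right) = 20 \left(-119 + \left(\frac{7}{2} + \frac{121}{36} - \frac{11}{12}\right)\right) = 20 \left(-119 + \frac{107}{18}\right) = 20 \left(- \frac{2035}{18}\right) = - \frac{20350}{9}$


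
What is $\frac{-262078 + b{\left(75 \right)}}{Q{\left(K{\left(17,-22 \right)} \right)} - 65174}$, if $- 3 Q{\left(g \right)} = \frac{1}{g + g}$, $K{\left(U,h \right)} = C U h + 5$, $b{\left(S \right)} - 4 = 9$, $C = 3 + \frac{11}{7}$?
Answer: $\frac{3752665974}{933265609} \approx 4.021$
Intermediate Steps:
$C = \frac{32}{7}$ ($C = 3 + 11 \cdot \frac{1}{7} = 3 + \frac{11}{7} = \frac{32}{7} \approx 4.5714$)
$b{\left(S \right)} = 13$ ($b{\left(S \right)} = 4 + 9 = 13$)
$K{\left(U,h \right)} = 5 + \frac{32 U h}{7}$ ($K{\left(U,h \right)} = \frac{32 U}{7} h + 5 = \frac{32 U h}{7} + 5 = 5 + \frac{32 U h}{7}$)
$Q{\left(g \right)} = - \frac{1}{6 g}$ ($Q{\left(g \right)} = - \frac{1}{3 \left(g + g\right)} = - \frac{1}{3 \cdot 2 g} = - \frac{\frac{1}{2} \frac{1}{g}}{3} = - \frac{1}{6 g}$)
$\frac{-262078 + b{\left(75 \right)}}{Q{\left(K{\left(17,-22 \right)} \right)} - 65174} = \frac{-262078 + 13}{- \frac{1}{6 \left(5 + \frac{32}{7} \cdot 17 \left(-22\right)\right)} - 65174} = - \frac{262065}{- \frac{1}{6 \left(5 - \frac{11968}{7}\right)} - 65174} = - \frac{262065}{- \frac{1}{6 \left(- \frac{11933}{7}\right)} - 65174} = - \frac{262065}{\left(- \frac{1}{6}\right) \left(- \frac{7}{11933}\right) - 65174} = - \frac{262065}{\frac{7}{71598} - 65174} = - \frac{262065}{- \frac{4666328045}{71598}} = \left(-262065\right) \left(- \frac{71598}{4666328045}\right) = \frac{3752665974}{933265609}$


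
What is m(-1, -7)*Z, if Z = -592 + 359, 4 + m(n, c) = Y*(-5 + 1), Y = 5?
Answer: 5592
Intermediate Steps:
m(n, c) = -24 (m(n, c) = -4 + 5*(-5 + 1) = -4 + 5*(-4) = -4 - 20 = -24)
Z = -233
m(-1, -7)*Z = -24*(-233) = 5592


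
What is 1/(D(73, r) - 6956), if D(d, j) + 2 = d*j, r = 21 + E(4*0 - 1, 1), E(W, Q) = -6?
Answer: -1/5863 ≈ -0.00017056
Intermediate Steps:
r = 15 (r = 21 - 6 = 15)
D(d, j) = -2 + d*j
1/(D(73, r) - 6956) = 1/((-2 + 73*15) - 6956) = 1/((-2 + 1095) - 6956) = 1/(1093 - 6956) = 1/(-5863) = -1/5863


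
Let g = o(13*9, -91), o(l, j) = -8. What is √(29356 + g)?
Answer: 2*√7337 ≈ 171.31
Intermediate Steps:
g = -8
√(29356 + g) = √(29356 - 8) = √29348 = 2*√7337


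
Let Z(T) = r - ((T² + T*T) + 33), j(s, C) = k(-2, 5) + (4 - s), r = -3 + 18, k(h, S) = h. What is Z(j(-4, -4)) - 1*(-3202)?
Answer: 3112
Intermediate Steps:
r = 15
j(s, C) = 2 - s (j(s, C) = -2 + (4 - s) = 2 - s)
Z(T) = -18 - 2*T² (Z(T) = 15 - ((T² + T*T) + 33) = 15 - ((T² + T²) + 33) = 15 - (2*T² + 33) = 15 - (33 + 2*T²) = 15 + (-33 - 2*T²) = -18 - 2*T²)
Z(j(-4, -4)) - 1*(-3202) = (-18 - 2*(2 - 1*(-4))²) - 1*(-3202) = (-18 - 2*(2 + 4)²) + 3202 = (-18 - 2*6²) + 3202 = (-18 - 2*36) + 3202 = (-18 - 72) + 3202 = -90 + 3202 = 3112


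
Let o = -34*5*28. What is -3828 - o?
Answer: 932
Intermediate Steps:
o = -4760 (o = -170*28 = -4760)
-3828 - o = -3828 - 1*(-4760) = -3828 + 4760 = 932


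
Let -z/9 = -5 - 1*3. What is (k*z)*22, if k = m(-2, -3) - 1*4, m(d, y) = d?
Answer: -9504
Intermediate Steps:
z = 72 (z = -9*(-5 - 1*3) = -9*(-5 - 3) = -9*(-8) = 72)
k = -6 (k = -2 - 1*4 = -2 - 4 = -6)
(k*z)*22 = -6*72*22 = -432*22 = -9504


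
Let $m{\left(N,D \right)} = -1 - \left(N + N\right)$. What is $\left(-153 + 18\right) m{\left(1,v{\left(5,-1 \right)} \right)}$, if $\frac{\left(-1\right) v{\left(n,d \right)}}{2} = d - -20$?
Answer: $405$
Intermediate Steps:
$v{\left(n,d \right)} = -40 - 2 d$ ($v{\left(n,d \right)} = - 2 \left(d - -20\right) = - 2 \left(d + 20\right) = - 2 \left(20 + d\right) = -40 - 2 d$)
$m{\left(N,D \right)} = -1 - 2 N$
$\left(-153 + 18\right) m{\left(1,v{\left(5,-1 \right)} \right)} = \left(-153 + 18\right) \left(-1 - 2\right) = - 135 \left(-1 - 2\right) = \left(-135\right) \left(-3\right) = 405$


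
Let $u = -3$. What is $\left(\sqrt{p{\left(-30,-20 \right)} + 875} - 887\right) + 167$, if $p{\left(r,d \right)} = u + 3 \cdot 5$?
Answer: $-720 + \sqrt{887} \approx -690.22$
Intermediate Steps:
$p{\left(r,d \right)} = 12$ ($p{\left(r,d \right)} = -3 + 3 \cdot 5 = -3 + 15 = 12$)
$\left(\sqrt{p{\left(-30,-20 \right)} + 875} - 887\right) + 167 = \left(\sqrt{12 + 875} - 887\right) + 167 = \left(\sqrt{887} - 887\right) + 167 = \left(-887 + \sqrt{887}\right) + 167 = -720 + \sqrt{887}$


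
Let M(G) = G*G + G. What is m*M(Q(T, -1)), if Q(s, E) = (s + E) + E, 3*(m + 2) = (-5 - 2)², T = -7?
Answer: 1032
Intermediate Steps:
m = 43/3 (m = -2 + (-5 - 2)²/3 = -2 + (⅓)*(-7)² = -2 + (⅓)*49 = -2 + 49/3 = 43/3 ≈ 14.333)
Q(s, E) = s + 2*E (Q(s, E) = (E + s) + E = s + 2*E)
M(G) = G + G² (M(G) = G² + G = G + G²)
m*M(Q(T, -1)) = 43*((-7 + 2*(-1))*(1 + (-7 + 2*(-1))))/3 = 43*((-7 - 2)*(1 + (-7 - 2)))/3 = 43*(-9*(1 - 9))/3 = 43*(-9*(-8))/3 = (43/3)*72 = 1032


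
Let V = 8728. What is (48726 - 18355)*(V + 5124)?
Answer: 420699092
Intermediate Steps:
(48726 - 18355)*(V + 5124) = (48726 - 18355)*(8728 + 5124) = 30371*13852 = 420699092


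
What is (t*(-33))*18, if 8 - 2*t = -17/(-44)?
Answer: -9045/4 ≈ -2261.3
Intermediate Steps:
t = 335/88 (t = 4 - (-17)/(2*(-44)) = 4 - (-17)*(-1)/(2*44) = 4 - 1/2*17/44 = 4 - 17/88 = 335/88 ≈ 3.8068)
(t*(-33))*18 = ((335/88)*(-33))*18 = -1005/8*18 = -9045/4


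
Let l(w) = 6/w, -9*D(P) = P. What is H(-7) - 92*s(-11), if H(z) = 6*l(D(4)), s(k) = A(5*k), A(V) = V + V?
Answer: 10039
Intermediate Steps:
D(P) = -P/9
A(V) = 2*V
s(k) = 10*k (s(k) = 2*(5*k) = 10*k)
H(z) = -81 (H(z) = 6*(6/((-⅑*4))) = 6*(6/(-4/9)) = 6*(6*(-9/4)) = 6*(-27/2) = -81)
H(-7) - 92*s(-11) = -81 - 920*(-11) = -81 - 92*(-110) = -81 + 10120 = 10039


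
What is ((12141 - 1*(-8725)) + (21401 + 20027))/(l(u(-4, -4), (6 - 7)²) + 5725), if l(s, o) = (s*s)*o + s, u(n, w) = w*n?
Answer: 62294/5997 ≈ 10.388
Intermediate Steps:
u(n, w) = n*w
l(s, o) = s + o*s² (l(s, o) = s²*o + s = o*s² + s = s + o*s²)
((12141 - 1*(-8725)) + (21401 + 20027))/(l(u(-4, -4), (6 - 7)²) + 5725) = ((12141 - 1*(-8725)) + (21401 + 20027))/((-4*(-4))*(1 + (6 - 7)²*(-4*(-4))) + 5725) = ((12141 + 8725) + 41428)/(16*(1 + (-1)²*16) + 5725) = (20866 + 41428)/(16*(1 + 1*16) + 5725) = 62294/(16*(1 + 16) + 5725) = 62294/(16*17 + 5725) = 62294/(272 + 5725) = 62294/5997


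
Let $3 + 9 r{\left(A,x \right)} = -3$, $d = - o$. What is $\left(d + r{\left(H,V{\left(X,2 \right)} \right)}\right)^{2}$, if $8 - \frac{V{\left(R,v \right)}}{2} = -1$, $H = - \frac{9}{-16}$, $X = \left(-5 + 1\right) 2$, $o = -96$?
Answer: $\frac{81796}{9} \approx 9088.4$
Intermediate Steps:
$d = 96$ ($d = \left(-1\right) \left(-96\right) = 96$)
$X = -8$ ($X = \left(-4\right) 2 = -8$)
$H = \frac{9}{16}$ ($H = \left(-9\right) \left(- \frac{1}{16}\right) = \frac{9}{16} \approx 0.5625$)
$V{\left(R,v \right)} = 18$ ($V{\left(R,v \right)} = 16 - -2 = 16 + 2 = 18$)
$r{\left(A,x \right)} = - \frac{2}{3}$ ($r{\left(A,x \right)} = - \frac{1}{3} + \frac{1}{9} \left(-3\right) = - \frac{1}{3} - \frac{1}{3} = - \frac{2}{3}$)
$\left(d + r{\left(H,V{\left(X,2 \right)} \right)}\right)^{2} = \left(96 - \frac{2}{3}\right)^{2} = \left(\frac{286}{3}\right)^{2} = \frac{81796}{9}$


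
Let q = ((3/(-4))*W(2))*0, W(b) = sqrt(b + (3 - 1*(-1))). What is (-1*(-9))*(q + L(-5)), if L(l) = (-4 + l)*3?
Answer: -243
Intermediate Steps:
W(b) = sqrt(4 + b) (W(b) = sqrt(b + (3 + 1)) = sqrt(b + 4) = sqrt(4 + b))
L(l) = -12 + 3*l
q = 0 (q = ((3/(-4))*sqrt(4 + 2))*0 = ((3*(-1/4))*sqrt(6))*0 = -3*sqrt(6)/4*0 = 0)
(-1*(-9))*(q + L(-5)) = (-1*(-9))*(0 + (-12 + 3*(-5))) = 9*(0 + (-12 - 15)) = 9*(0 - 27) = 9*(-27) = -243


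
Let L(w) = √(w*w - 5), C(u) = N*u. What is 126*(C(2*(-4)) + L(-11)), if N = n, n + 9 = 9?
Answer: 252*√29 ≈ 1357.1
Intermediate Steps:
n = 0 (n = -9 + 9 = 0)
N = 0
C(u) = 0 (C(u) = 0*u = 0)
L(w) = √(-5 + w²) (L(w) = √(w² - 5) = √(-5 + w²))
126*(C(2*(-4)) + L(-11)) = 126*(0 + √(-5 + (-11)²)) = 126*(0 + √(-5 + 121)) = 126*(0 + √116) = 126*(0 + 2*√29) = 126*(2*√29) = 252*√29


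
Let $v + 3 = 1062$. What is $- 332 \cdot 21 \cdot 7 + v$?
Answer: $-47745$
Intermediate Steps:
$v = 1059$ ($v = -3 + 1062 = 1059$)
$- 332 \cdot 21 \cdot 7 + v = - 332 \cdot 21 \cdot 7 + 1059 = \left(-332\right) 147 + 1059 = -48804 + 1059 = -47745$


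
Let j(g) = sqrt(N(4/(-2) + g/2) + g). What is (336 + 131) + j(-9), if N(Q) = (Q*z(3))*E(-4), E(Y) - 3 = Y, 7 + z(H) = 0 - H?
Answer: 467 + I*sqrt(74) ≈ 467.0 + 8.6023*I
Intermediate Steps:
z(H) = -7 - H (z(H) = -7 + (0 - H) = -7 - H)
E(Y) = 3 + Y
N(Q) = 10*Q (N(Q) = (Q*(-7 - 1*3))*(3 - 4) = (Q*(-7 - 3))*(-1) = (Q*(-10))*(-1) = -10*Q*(-1) = 10*Q)
j(g) = sqrt(-20 + 6*g) (j(g) = sqrt(10*(4/(-2) + g/2) + g) = sqrt(10*(4*(-1/2) + g*(1/2)) + g) = sqrt(10*(-2 + g/2) + g) = sqrt((-20 + 5*g) + g) = sqrt(-20 + 6*g))
(336 + 131) + j(-9) = (336 + 131) + sqrt(-20 + 6*(-9)) = 467 + sqrt(-20 - 54) = 467 + sqrt(-74) = 467 + I*sqrt(74)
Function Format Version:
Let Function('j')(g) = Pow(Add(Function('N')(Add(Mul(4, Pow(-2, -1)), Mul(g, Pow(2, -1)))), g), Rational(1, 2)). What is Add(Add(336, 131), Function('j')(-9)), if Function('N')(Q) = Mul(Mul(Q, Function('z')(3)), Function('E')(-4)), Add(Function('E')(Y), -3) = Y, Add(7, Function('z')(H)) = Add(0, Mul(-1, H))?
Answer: Add(467, Mul(I, Pow(74, Rational(1, 2)))) ≈ Add(467.00, Mul(8.6023, I))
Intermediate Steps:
Function('z')(H) = Add(-7, Mul(-1, H)) (Function('z')(H) = Add(-7, Add(0, Mul(-1, H))) = Add(-7, Mul(-1, H)))
Function('E')(Y) = Add(3, Y)
Function('N')(Q) = Mul(10, Q) (Function('N')(Q) = Mul(Mul(Q, Add(-7, Mul(-1, 3))), Add(3, -4)) = Mul(Mul(Q, Add(-7, -3)), -1) = Mul(Mul(Q, -10), -1) = Mul(Mul(-10, Q), -1) = Mul(10, Q))
Function('j')(g) = Pow(Add(-20, Mul(6, g)), Rational(1, 2)) (Function('j')(g) = Pow(Add(Mul(10, Add(Mul(4, Pow(-2, -1)), Mul(g, Pow(2, -1)))), g), Rational(1, 2)) = Pow(Add(Mul(10, Add(Mul(4, Rational(-1, 2)), Mul(g, Rational(1, 2)))), g), Rational(1, 2)) = Pow(Add(Mul(10, Add(-2, Mul(Rational(1, 2), g))), g), Rational(1, 2)) = Pow(Add(Add(-20, Mul(5, g)), g), Rational(1, 2)) = Pow(Add(-20, Mul(6, g)), Rational(1, 2)))
Add(Add(336, 131), Function('j')(-9)) = Add(Add(336, 131), Pow(Add(-20, Mul(6, -9)), Rational(1, 2))) = Add(467, Pow(Add(-20, -54), Rational(1, 2))) = Add(467, Pow(-74, Rational(1, 2))) = Add(467, Mul(I, Pow(74, Rational(1, 2))))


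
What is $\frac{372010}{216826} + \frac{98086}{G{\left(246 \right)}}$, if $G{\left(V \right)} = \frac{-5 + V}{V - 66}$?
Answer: $\frac{1914128380445}{26127533} \approx 73261.0$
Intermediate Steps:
$G{\left(V \right)} = \frac{-5 + V}{-66 + V}$
$\frac{372010}{216826} + \frac{98086}{G{\left(246 \right)}} = \frac{372010}{216826} + \frac{98086}{\frac{1}{-66 + 246} \left(-5 + 246\right)} = 372010 \cdot \frac{1}{216826} + \frac{98086}{\frac{1}{180} \cdot 241} = \frac{186005}{108413} + \frac{98086}{\frac{1}{180} \cdot 241} = \frac{186005}{108413} + \frac{98086}{\frac{241}{180}} = \frac{186005}{108413} + 98086 \cdot \frac{180}{241} = \frac{186005}{108413} + \frac{17655480}{241} = \frac{1914128380445}{26127533}$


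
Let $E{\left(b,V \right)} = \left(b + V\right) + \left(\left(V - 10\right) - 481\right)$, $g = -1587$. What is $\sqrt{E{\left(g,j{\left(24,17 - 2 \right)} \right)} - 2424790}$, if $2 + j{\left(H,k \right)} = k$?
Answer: $i \sqrt{2426842} \approx 1557.8 i$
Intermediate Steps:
$j{\left(H,k \right)} = -2 + k$
$E{\left(b,V \right)} = -491 + b + 2 V$ ($E{\left(b,V \right)} = \left(V + b\right) + \left(\left(-10 + V\right) - 481\right) = \left(V + b\right) + \left(-491 + V\right) = -491 + b + 2 V$)
$\sqrt{E{\left(g,j{\left(24,17 - 2 \right)} \right)} - 2424790} = \sqrt{\left(-491 - 1587 + 2 \left(-2 + \left(17 - 2\right)\right)\right) - 2424790} = \sqrt{\left(-491 - 1587 + 2 \left(-2 + 15\right)\right) - 2424790} = \sqrt{\left(-491 - 1587 + 2 \cdot 13\right) - 2424790} = \sqrt{\left(-491 - 1587 + 26\right) - 2424790} = \sqrt{-2052 - 2424790} = \sqrt{-2426842} = i \sqrt{2426842}$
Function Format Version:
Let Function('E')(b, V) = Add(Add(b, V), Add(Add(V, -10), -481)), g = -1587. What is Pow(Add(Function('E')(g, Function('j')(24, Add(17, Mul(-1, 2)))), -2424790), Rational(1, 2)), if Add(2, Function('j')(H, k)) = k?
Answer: Mul(I, Pow(2426842, Rational(1, 2))) ≈ Mul(1557.8, I)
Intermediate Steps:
Function('j')(H, k) = Add(-2, k)
Function('E')(b, V) = Add(-491, b, Mul(2, V)) (Function('E')(b, V) = Add(Add(V, b), Add(Add(-10, V), -481)) = Add(Add(V, b), Add(-491, V)) = Add(-491, b, Mul(2, V)))
Pow(Add(Function('E')(g, Function('j')(24, Add(17, Mul(-1, 2)))), -2424790), Rational(1, 2)) = Pow(Add(Add(-491, -1587, Mul(2, Add(-2, Add(17, Mul(-1, 2))))), -2424790), Rational(1, 2)) = Pow(Add(Add(-491, -1587, Mul(2, Add(-2, Add(17, -2)))), -2424790), Rational(1, 2)) = Pow(Add(Add(-491, -1587, Mul(2, Add(-2, 15))), -2424790), Rational(1, 2)) = Pow(Add(Add(-491, -1587, Mul(2, 13)), -2424790), Rational(1, 2)) = Pow(Add(Add(-491, -1587, 26), -2424790), Rational(1, 2)) = Pow(Add(-2052, -2424790), Rational(1, 2)) = Pow(-2426842, Rational(1, 2)) = Mul(I, Pow(2426842, Rational(1, 2)))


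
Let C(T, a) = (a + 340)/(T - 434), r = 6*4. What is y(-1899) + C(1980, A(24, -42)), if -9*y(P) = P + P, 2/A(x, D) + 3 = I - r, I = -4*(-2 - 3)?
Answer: 2284631/5411 ≈ 422.22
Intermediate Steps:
r = 24
I = 20 (I = -4*(-5) = 20)
A(x, D) = -2/7 (A(x, D) = 2/(-3 + (20 - 1*24)) = 2/(-3 + (20 - 24)) = 2/(-3 - 4) = 2/(-7) = 2*(-1/7) = -2/7)
C(T, a) = (340 + a)/(-434 + T)
y(P) = -2*P/9 (y(P) = -(P + P)/9 = -2*P/9)
y(-1899) + C(1980, A(24, -42)) = -2/9*(-1899) + (340 - 2/7)/(-434 + 1980) = 422 + (2378/7)/1546 = 422 + (1/1546)*(2378/7) = 422 + 1189/5411 = 2284631/5411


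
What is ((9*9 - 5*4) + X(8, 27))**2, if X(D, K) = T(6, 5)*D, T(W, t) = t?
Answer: 10201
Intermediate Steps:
X(D, K) = 5*D
((9*9 - 5*4) + X(8, 27))**2 = ((9*9 - 5*4) + 5*8)**2 = ((81 - 20) + 40)**2 = (61 + 40)**2 = 101**2 = 10201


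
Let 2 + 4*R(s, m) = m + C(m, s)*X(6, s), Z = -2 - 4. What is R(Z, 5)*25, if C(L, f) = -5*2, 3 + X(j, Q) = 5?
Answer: -425/4 ≈ -106.25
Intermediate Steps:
X(j, Q) = 2 (X(j, Q) = -3 + 5 = 2)
C(L, f) = -10
Z = -6
R(s, m) = -11/2 + m/4 (R(s, m) = -½ + (m - 10*2)/4 = -½ + (m - 20)/4 = -½ + (-20 + m)/4 = -½ + (-5 + m/4) = -11/2 + m/4)
R(Z, 5)*25 = (-11/2 + (¼)*5)*25 = (-11/2 + 5/4)*25 = -17/4*25 = -425/4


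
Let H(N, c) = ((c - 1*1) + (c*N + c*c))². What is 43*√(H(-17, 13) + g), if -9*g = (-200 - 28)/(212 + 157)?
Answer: 86*√54466737/369 ≈ 1720.0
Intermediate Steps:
H(N, c) = (-1 + c + c² + N*c)² (H(N, c) = ((c - 1) + (N*c + c²))² = ((-1 + c) + (c² + N*c))² = (-1 + c + c² + N*c)²)
g = 76/1107 (g = -(-200 - 28)/(9*(212 + 157)) = -(-76)/(3*369) = -⅑*(-76/123) = 76/1107 ≈ 0.068654)
43*√(H(-17, 13) + g) = 43*√((-1 + 13 + 13² - 17*13)² + 76/1107) = 43*√((-1 + 13 + 169 - 221)² + 76/1107) = 43*√((-40)² + 76/1107) = 43*√(1600 + 76/1107) = 43*√(1771276/1107) = 43*(2*√54466737/369) = 86*√54466737/369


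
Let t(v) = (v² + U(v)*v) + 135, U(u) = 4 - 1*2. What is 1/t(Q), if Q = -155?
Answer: 1/23850 ≈ 4.1929e-5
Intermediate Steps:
U(u) = 2 (U(u) = 4 - 2 = 2)
t(v) = 135 + v² + 2*v (t(v) = (v² + 2*v) + 135 = 135 + v² + 2*v)
1/t(Q) = 1/(135 + (-155)² + 2*(-155)) = 1/(135 + 24025 - 310) = 1/23850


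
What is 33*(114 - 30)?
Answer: 2772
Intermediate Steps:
33*(114 - 30) = 33*84 = 2772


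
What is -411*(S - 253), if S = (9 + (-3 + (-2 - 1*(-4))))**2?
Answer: 77679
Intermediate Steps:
S = 64 (S = (9 + (-3 + (-2 + 4)))**2 = (9 + (-3 + 2))**2 = (9 - 1)**2 = 8**2 = 64)
-411*(S - 253) = -411*(64 - 253) = -411*(-189) = 77679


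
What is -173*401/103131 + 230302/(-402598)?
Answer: -3691479044/2965738167 ≈ -1.2447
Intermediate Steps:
-173*401/103131 + 230302/(-402598) = -69373*1/103131 + 230302*(-1/402598) = -69373/103131 - 115151/201299 = -3691479044/2965738167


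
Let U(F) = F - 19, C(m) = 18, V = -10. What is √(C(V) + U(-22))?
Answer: I*√23 ≈ 4.7958*I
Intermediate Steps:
U(F) = -19 + F
√(C(V) + U(-22)) = √(18 + (-19 - 22)) = √(18 - 41) = √(-23) = I*√23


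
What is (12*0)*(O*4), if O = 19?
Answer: 0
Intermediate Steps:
(12*0)*(O*4) = (12*0)*(19*4) = 0*76 = 0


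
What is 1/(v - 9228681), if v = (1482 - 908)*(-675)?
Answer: -1/9616131 ≈ -1.0399e-7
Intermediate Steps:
v = -387450 (v = 574*(-675) = -387450)
1/(v - 9228681) = 1/(-387450 - 9228681) = 1/(-9616131) = -1/9616131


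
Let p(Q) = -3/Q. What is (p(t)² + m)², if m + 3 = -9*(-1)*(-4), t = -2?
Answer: 21609/16 ≈ 1350.6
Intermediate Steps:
m = -39 (m = -3 - 9*(-1)*(-4) = -3 + 9*(-4) = -3 - 36 = -39)
(p(t)² + m)² = ((-3/(-2))² - 39)² = ((-3*(-½))² - 39)² = ((3/2)² - 39)² = (9/4 - 39)² = (-147/4)² = 21609/16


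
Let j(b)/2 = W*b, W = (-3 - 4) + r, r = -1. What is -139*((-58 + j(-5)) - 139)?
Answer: 16263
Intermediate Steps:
W = -8 (W = (-3 - 4) - 1 = -7 - 1 = -8)
j(b) = -16*b (j(b) = 2*(-8*b) = -16*b)
-139*((-58 + j(-5)) - 139) = -139*((-58 - 16*(-5)) - 139) = -139*((-58 + 80) - 139) = -139*(22 - 139) = -139*(-117) = 16263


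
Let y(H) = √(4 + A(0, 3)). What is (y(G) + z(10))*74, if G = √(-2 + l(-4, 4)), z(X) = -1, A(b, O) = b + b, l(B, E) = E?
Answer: 74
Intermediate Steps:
A(b, O) = 2*b
G = √2 (G = √(-2 + 4) = √2 ≈ 1.4142)
y(H) = 2 (y(H) = √(4 + 2*0) = √(4 + 0) = √4 = 2)
(y(G) + z(10))*74 = (2 - 1)*74 = 1*74 = 74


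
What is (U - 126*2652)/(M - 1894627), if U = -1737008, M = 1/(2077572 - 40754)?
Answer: 843715193776/771802075377 ≈ 1.0932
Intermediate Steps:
M = 1/2036818 ≈ 4.9096e-7
(U - 126*2652)/(M - 1894627) = (-1737008 - 126*2652)/(1/2036818 - 1894627) = (-1737008 - 334152)/(-3859010376885/2036818) = -2071160*(-2036818/3859010376885) = 843715193776/771802075377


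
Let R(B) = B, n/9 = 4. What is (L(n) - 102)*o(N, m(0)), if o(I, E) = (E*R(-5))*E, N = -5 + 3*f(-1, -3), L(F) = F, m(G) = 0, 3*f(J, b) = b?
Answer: 0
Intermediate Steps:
n = 36 (n = 9*4 = 36)
f(J, b) = b/3
N = -8 (N = -5 + 3*((⅓)*(-3)) = -5 + 3*(-1) = -5 - 3 = -8)
o(I, E) = -5*E² (o(I, E) = (E*(-5))*E = (-5*E)*E = -5*E²)
(L(n) - 102)*o(N, m(0)) = (36 - 102)*(-5*0²) = -(-330)*0 = -66*0 = 0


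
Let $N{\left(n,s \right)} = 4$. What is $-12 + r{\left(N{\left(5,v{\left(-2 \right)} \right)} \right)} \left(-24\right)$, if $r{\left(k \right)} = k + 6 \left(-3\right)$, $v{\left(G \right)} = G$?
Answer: $324$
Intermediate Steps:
$r{\left(k \right)} = -18 + k$ ($r{\left(k \right)} = k - 18 = -18 + k$)
$-12 + r{\left(N{\left(5,v{\left(-2 \right)} \right)} \right)} \left(-24\right) = -12 + \left(-18 + 4\right) \left(-24\right) = -12 - -336 = -12 + 336 = 324$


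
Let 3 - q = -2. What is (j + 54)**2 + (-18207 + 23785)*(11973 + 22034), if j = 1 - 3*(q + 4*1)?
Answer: 189691830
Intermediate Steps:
q = 5 (q = 3 - 1*(-2) = 3 + 2 = 5)
j = -26 (j = 1 - 3*(5 + 4*1) = 1 - 3*(5 + 4) = 1 - 3*9 = 1 - 27 = -26)
(j + 54)**2 + (-18207 + 23785)*(11973 + 22034) = (-26 + 54)**2 + (-18207 + 23785)*(11973 + 22034) = 28**2 + 5578*34007 = 784 + 189691046 = 189691830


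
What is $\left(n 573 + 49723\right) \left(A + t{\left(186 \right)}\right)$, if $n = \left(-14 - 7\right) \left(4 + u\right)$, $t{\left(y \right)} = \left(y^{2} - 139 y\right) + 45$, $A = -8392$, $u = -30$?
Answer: $143219495$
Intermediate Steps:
$t{\left(y \right)} = 45 + y^{2} - 139 y$
$n = 546$ ($n = \left(-14 - 7\right) \left(4 - 30\right) = \left(-21\right) \left(-26\right) = 546$)
$\left(n 573 + 49723\right) \left(A + t{\left(186 \right)}\right) = \left(546 \cdot 573 + 49723\right) \left(-8392 + \left(45 + 186^{2} - 25854\right)\right) = \left(312858 + 49723\right) \left(-8392 + \left(45 + 34596 - 25854\right)\right) = 362581 \left(-8392 + 8787\right) = 362581 \cdot 395 = 143219495$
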